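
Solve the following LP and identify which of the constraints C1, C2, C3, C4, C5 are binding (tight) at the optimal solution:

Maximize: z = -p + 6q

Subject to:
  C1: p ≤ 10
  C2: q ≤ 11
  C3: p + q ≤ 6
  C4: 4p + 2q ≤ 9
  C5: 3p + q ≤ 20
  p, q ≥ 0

At p = 0, q = 4.5, compute slack b - a·x for each constraint:
  C1: 10 − 0 = 10  (slack)
  C2: 11 − 4.5 = 6.5  (slack)
  C3: 6 − 4.5 = 1.5  (slack)
  C4: 9 − 9 = 0  (binding)
  C5: 20 − 4.5 = 15.5  (slack)

Optimal: p = 0, q = 4.5
Binding: C4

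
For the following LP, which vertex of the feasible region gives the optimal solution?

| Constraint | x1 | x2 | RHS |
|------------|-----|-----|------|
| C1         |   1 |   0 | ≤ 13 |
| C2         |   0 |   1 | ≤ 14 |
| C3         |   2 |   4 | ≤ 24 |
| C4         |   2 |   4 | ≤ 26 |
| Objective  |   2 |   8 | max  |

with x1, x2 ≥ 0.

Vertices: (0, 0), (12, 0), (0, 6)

Evaluate the objective at each vertex of the feasible region:
  z(0, 0) = 0
  z(12, 0) = 24
  z(0, 6) = 48  ←
The maximum is at x1 = 0, x2 = 6.

(0, 6)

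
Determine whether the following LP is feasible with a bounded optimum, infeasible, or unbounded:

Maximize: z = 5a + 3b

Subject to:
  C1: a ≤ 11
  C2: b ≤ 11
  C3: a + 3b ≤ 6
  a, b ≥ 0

Feasible with a bounded optimal solution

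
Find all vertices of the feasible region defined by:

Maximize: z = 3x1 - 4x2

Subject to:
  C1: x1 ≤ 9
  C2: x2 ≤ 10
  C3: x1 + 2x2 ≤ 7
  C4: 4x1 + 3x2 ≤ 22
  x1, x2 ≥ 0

(0, 0), (5.5, 0), (4.6, 1.2), (0, 3.5)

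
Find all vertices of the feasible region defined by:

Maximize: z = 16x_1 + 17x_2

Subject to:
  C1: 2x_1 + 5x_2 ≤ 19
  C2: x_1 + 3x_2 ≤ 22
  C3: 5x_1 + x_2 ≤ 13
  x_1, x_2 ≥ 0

(0, 0), (2.6, 0), (2, 3), (0, 3.8)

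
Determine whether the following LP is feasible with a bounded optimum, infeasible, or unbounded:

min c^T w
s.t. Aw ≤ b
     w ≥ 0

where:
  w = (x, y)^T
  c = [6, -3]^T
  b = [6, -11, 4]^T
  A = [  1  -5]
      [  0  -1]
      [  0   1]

Infeasible (no feasible solution exists)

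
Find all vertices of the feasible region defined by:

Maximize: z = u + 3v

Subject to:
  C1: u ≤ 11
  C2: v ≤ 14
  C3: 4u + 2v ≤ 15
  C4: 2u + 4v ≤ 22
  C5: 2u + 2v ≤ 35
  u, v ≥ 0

(0, 0), (3.75, 0), (1.333, 4.833), (0, 5.5)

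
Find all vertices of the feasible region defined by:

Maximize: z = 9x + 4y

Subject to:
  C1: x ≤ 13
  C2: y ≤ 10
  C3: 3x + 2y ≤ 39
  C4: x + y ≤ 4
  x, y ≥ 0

(0, 0), (4, 0), (0, 4)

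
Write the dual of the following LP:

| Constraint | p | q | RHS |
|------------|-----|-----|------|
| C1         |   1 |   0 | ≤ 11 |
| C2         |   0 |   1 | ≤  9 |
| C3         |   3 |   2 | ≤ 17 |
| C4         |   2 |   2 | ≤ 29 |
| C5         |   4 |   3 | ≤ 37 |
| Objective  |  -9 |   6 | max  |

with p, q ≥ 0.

Primal max cᵀx s.t. Ax ≤ b, x ≥ 0  →  Dual min bᵀy s.t. Aᵀy ≥ c, y ≥ 0.

Minimize: z = 11y1 + 9y2 + 17y3 + 29y4 + 37y5

Subject to:
  y1 + 3y3 + 2y4 + 4y5 ≥ -9
  y2 + 2y3 + 2y4 + 3y5 ≥ 6
  y1, y2, y3, y4, y5 ≥ 0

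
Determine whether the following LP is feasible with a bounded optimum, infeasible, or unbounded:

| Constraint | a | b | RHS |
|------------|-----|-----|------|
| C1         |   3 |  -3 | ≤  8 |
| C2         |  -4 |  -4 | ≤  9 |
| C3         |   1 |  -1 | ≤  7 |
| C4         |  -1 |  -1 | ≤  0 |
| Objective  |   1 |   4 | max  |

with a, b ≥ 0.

Unbounded (objective can increase without bound)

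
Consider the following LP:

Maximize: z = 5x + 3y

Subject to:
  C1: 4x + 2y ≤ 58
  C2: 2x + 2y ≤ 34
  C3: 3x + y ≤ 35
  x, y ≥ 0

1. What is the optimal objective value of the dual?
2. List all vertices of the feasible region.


1. 69
2. (0, 0), (11.67, 0), (9, 8), (0, 17)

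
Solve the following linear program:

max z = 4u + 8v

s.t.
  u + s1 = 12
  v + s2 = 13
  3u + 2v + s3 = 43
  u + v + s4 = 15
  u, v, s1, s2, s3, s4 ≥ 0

Evaluate the objective at each vertex of the feasible region:
  z(0, 0) = 0
  z(12, 0) = 48
  z(12, 3) = 72
  z(2, 13) = 112  ←
  z(0, 13) = 104
The maximum is at u = 2, v = 13.

u = 2, v = 13, z = 112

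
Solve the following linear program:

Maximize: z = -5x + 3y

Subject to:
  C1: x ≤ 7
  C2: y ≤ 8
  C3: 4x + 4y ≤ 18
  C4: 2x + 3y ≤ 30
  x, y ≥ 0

Evaluate the objective at each vertex of the feasible region:
  z(0, 0) = 0
  z(4.5, 0) = -22.5
  z(0, 4.5) = 13.5  ←
The maximum is at x = 0, y = 4.5.

x = 0, y = 4.5, z = 13.5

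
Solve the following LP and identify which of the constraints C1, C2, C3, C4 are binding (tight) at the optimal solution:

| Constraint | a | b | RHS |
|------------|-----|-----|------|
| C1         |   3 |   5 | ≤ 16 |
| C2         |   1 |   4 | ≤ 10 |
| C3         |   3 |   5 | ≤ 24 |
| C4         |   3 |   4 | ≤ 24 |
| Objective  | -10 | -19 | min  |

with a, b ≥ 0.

At a = 2, b = 2, compute slack b - a·x for each constraint:
  C1: 16 − 16 = 0  (binding)
  C2: 10 − 10 = 0  (binding)
  C3: 24 − 16 = 8  (slack)
  C4: 24 − 14 = 10  (slack)

Optimal: a = 2, b = 2
Binding: C1, C2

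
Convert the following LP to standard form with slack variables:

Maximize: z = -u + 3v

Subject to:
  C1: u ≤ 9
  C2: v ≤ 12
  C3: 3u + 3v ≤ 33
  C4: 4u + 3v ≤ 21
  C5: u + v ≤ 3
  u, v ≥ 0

max z = -u + 3v

s.t.
  u + s1 = 9
  v + s2 = 12
  3u + 3v + s3 = 33
  4u + 3v + s4 = 21
  u + v + s5 = 3
  u, v, s1, s2, s3, s4, s5 ≥ 0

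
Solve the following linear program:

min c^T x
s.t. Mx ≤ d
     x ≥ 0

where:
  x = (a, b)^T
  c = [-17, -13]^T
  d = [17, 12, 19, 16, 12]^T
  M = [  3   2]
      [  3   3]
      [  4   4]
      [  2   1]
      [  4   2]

Evaluate the objective at each vertex of the feasible region:
  z(0, 0) = 0
  z(3, 0) = -51
  z(2, 2) = -60  ←
  z(0, 4) = -52
The minimum is at a = 2, b = 2.

a = 2, b = 2, z = -60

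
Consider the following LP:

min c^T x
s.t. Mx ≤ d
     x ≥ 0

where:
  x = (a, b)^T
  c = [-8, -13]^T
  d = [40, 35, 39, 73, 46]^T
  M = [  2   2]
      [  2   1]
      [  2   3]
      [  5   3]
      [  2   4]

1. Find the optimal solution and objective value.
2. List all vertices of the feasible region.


1. a = 9, b = 7, z = -163
2. (0, 0), (14.6, 0), (11.33, 5.444), (9, 7), (0, 11.5)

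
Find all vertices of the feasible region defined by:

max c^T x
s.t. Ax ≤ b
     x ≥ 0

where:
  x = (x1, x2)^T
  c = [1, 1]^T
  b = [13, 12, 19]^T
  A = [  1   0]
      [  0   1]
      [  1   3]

(0, 0), (13, 0), (13, 2), (0, 6.333)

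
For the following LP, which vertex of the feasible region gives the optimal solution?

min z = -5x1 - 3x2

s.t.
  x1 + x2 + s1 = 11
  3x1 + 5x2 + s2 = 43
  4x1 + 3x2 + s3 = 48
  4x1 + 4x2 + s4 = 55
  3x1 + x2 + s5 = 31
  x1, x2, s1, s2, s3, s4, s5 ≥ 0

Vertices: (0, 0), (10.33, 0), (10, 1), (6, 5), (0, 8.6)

Evaluate the objective at each vertex of the feasible region:
  z(0, 0) = 0
  z(10.33, 0) = -51.67
  z(10, 1) = -53  ←
  z(6, 5) = -45
  z(0, 8.6) = -25.8
The minimum is at x1 = 10, x2 = 1.

(10, 1)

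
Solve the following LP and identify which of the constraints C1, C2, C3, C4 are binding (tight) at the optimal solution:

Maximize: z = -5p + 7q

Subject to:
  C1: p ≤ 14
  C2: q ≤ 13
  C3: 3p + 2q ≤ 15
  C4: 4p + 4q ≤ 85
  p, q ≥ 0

At p = 0, q = 7.5, compute slack b - a·x for each constraint:
  C1: 14 − 0 = 14  (slack)
  C2: 13 − 7.5 = 5.5  (slack)
  C3: 15 − 15 = 0  (binding)
  C4: 85 − 30 = 55  (slack)

Optimal: p = 0, q = 7.5
Binding: C3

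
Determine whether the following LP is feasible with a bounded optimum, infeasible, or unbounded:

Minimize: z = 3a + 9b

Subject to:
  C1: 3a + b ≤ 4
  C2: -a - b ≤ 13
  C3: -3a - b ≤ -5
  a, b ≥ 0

Infeasible (no feasible solution exists)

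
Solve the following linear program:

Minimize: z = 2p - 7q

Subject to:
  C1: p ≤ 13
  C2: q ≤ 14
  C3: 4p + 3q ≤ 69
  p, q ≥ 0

Evaluate the objective at each vertex of the feasible region:
  z(0, 0) = 0
  z(13, 0) = 26
  z(13, 5.667) = -13.67
  z(6.75, 14) = -84.5
  z(0, 14) = -98  ←
The minimum is at p = 0, q = 14.

p = 0, q = 14, z = -98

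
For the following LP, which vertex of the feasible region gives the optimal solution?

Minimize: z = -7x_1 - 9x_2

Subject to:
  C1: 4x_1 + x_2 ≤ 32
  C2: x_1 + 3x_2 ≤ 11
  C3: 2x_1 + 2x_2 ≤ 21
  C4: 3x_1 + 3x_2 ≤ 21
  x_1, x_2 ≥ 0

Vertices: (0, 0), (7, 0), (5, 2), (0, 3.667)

Evaluate the objective at each vertex of the feasible region:
  z(0, 0) = 0
  z(7, 0) = -49
  z(5, 2) = -53  ←
  z(0, 3.667) = -33
The minimum is at x_1 = 5, x_2 = 2.

(5, 2)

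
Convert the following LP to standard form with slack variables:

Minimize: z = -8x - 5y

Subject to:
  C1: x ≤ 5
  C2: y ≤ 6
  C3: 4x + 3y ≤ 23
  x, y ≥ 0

min z = -8x - 5y

s.t.
  x + s1 = 5
  y + s2 = 6
  4x + 3y + s3 = 23
  x, y, s1, s2, s3 ≥ 0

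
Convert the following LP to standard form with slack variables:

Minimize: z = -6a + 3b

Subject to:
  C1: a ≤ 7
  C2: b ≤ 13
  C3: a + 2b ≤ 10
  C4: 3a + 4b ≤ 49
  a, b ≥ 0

min z = -6a + 3b

s.t.
  a + s1 = 7
  b + s2 = 13
  a + 2b + s3 = 10
  3a + 4b + s4 = 49
  a, b, s1, s2, s3, s4 ≥ 0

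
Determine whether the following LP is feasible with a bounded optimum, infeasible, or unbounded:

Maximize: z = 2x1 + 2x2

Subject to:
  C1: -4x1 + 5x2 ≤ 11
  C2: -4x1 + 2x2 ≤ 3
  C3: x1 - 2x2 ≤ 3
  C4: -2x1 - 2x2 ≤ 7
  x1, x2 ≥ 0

Unbounded (objective can increase without bound)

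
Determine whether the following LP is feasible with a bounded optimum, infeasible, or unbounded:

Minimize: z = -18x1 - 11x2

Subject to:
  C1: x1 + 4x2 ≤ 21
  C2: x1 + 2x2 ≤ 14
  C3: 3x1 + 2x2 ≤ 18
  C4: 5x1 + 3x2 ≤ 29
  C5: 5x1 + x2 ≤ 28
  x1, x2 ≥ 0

Feasible with a bounded optimal solution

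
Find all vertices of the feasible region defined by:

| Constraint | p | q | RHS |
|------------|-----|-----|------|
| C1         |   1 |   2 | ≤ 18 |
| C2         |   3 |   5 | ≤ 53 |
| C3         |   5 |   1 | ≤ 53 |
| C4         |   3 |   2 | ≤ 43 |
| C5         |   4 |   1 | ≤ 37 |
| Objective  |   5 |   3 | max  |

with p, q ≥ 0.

(0, 0), (9.25, 0), (8, 5), (0, 9)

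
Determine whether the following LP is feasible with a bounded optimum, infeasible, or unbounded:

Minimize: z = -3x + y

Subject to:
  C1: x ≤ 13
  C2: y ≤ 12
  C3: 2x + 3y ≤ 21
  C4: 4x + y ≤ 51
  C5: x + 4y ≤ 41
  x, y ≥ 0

Feasible with a bounded optimal solution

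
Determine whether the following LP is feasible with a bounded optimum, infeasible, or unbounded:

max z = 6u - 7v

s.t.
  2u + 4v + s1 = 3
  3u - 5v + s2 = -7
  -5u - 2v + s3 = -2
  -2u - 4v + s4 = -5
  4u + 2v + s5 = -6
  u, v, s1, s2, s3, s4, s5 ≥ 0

Infeasible (no feasible solution exists)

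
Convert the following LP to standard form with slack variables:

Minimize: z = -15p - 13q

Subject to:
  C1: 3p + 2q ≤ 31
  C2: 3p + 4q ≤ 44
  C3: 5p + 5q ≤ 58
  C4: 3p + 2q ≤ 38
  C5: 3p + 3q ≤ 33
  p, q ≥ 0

min z = -15p - 13q

s.t.
  3p + 2q + s1 = 31
  3p + 4q + s2 = 44
  5p + 5q + s3 = 58
  3p + 2q + s4 = 38
  3p + 3q + s5 = 33
  p, q, s1, s2, s3, s4, s5 ≥ 0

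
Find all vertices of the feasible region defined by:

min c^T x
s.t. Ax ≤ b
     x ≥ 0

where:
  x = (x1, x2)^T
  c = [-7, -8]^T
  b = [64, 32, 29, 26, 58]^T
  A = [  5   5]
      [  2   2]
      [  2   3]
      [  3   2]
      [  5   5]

(0, 0), (8.667, 0), (4, 7), (0, 9.667)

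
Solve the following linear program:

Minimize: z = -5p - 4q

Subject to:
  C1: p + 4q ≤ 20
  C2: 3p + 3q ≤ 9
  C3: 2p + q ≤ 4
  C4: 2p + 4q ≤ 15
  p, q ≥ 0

Evaluate the objective at each vertex of the feasible region:
  z(0, 0) = 0
  z(2, 0) = -10
  z(1, 2) = -13  ←
  z(0, 3) = -12
The minimum is at p = 1, q = 2.

p = 1, q = 2, z = -13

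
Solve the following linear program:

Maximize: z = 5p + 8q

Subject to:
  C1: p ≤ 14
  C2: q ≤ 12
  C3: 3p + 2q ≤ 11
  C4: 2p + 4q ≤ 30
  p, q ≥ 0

Evaluate the objective at each vertex of the feasible region:
  z(0, 0) = 0
  z(3.667, 0) = 18.33
  z(0, 5.5) = 44  ←
The maximum is at p = 0, q = 5.5.

p = 0, q = 5.5, z = 44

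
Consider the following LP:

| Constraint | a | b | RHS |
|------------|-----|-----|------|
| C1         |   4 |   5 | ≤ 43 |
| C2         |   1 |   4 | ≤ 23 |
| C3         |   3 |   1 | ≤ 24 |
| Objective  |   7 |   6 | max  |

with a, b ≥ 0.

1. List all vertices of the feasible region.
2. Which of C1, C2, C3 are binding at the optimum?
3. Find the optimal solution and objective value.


1. (0, 0), (8, 0), (7, 3), (5.182, 4.455), (0, 5.75)
2. C1, C3
3. a = 7, b = 3, z = 67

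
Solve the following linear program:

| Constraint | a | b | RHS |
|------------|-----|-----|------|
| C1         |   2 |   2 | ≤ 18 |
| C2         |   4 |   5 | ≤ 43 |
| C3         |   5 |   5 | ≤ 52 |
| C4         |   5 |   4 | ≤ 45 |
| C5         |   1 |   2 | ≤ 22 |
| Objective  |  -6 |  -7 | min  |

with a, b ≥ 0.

Evaluate the objective at each vertex of the feasible region:
  z(0, 0) = 0
  z(9, 0) = -54
  z(2, 7) = -61  ←
  z(0, 8.6) = -60.2
The minimum is at a = 2, b = 7.

a = 2, b = 7, z = -61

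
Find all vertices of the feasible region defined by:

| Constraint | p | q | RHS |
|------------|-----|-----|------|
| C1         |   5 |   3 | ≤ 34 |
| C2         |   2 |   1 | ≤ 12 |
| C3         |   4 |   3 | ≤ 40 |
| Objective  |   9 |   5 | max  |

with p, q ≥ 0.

(0, 0), (6, 0), (2, 8), (0, 11.33)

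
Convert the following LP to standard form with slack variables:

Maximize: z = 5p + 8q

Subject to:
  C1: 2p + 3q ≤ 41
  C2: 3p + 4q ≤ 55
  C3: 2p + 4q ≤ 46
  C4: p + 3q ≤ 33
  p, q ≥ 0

max z = 5p + 8q

s.t.
  2p + 3q + s1 = 41
  3p + 4q + s2 = 55
  2p + 4q + s3 = 46
  p + 3q + s4 = 33
  p, q, s1, s2, s3, s4 ≥ 0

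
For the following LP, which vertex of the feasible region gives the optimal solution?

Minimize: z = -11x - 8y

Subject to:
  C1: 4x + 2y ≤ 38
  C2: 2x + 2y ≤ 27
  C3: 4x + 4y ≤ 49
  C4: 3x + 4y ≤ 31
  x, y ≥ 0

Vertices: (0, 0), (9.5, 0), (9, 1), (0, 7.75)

Evaluate the objective at each vertex of the feasible region:
  z(0, 0) = 0
  z(9.5, 0) = -104.5
  z(9, 1) = -107  ←
  z(0, 7.75) = -62
The minimum is at x = 9, y = 1.

(9, 1)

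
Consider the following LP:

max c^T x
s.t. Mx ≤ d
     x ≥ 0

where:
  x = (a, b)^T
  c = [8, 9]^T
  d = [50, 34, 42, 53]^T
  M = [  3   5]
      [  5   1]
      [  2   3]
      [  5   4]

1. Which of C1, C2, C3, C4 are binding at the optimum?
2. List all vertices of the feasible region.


1. C1, C4
2. (0, 0), (6.8, 0), (5.533, 6.333), (5, 7), (0, 10)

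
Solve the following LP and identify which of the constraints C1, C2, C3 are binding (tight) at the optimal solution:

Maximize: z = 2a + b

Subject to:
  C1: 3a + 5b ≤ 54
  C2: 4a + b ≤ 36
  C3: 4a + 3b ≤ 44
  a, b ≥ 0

At a = 8, b = 4, compute slack b - a·x for each constraint:
  C1: 54 − 44 = 10  (slack)
  C2: 36 − 36 = 0  (binding)
  C3: 44 − 44 = 0  (binding)

Optimal: a = 8, b = 4
Binding: C2, C3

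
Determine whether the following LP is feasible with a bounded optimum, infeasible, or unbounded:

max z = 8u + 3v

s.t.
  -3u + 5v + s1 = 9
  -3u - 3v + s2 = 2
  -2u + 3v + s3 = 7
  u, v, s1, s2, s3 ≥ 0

Unbounded (objective can increase without bound)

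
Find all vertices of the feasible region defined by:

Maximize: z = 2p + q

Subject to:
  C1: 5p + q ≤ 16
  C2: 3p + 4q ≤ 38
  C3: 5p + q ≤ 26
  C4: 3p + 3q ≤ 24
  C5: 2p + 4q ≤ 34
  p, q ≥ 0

(0, 0), (3.2, 0), (2, 6), (0, 8)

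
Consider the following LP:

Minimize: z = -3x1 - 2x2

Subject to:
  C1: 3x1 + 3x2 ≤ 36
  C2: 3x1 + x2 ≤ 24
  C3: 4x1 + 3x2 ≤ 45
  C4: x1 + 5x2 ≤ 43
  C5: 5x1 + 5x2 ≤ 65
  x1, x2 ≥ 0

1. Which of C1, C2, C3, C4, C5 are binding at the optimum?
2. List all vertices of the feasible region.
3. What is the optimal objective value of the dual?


1. C1, C2
2. (0, 0), (8, 0), (6, 6), (4.25, 7.75), (0, 8.6)
3. -30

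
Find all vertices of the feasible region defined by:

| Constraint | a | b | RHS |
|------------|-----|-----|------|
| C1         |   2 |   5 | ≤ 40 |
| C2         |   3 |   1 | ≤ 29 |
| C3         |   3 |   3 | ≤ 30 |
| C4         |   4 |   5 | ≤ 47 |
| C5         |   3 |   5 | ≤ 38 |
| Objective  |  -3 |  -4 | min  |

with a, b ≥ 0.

(0, 0), (9.667, 0), (9.5, 0.5), (6, 4), (0, 7.6)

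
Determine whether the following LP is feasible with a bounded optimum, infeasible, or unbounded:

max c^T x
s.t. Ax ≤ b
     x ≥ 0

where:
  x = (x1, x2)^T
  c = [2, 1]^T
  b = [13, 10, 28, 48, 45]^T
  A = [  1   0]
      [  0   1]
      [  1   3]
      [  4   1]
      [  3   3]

Feasible with a bounded optimal solution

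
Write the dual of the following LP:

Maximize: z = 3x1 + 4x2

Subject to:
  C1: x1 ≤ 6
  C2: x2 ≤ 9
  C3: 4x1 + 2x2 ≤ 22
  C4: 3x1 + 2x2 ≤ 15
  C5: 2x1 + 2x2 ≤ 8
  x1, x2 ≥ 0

Primal max cᵀx s.t. Ax ≤ b, x ≥ 0  →  Dual min bᵀy s.t. Aᵀy ≥ c, y ≥ 0.

Minimize: z = 6y1 + 9y2 + 22y3 + 15y4 + 8y5

Subject to:
  y1 + 4y3 + 3y4 + 2y5 ≥ 3
  y2 + 2y3 + 2y4 + 2y5 ≥ 4
  y1, y2, y3, y4, y5 ≥ 0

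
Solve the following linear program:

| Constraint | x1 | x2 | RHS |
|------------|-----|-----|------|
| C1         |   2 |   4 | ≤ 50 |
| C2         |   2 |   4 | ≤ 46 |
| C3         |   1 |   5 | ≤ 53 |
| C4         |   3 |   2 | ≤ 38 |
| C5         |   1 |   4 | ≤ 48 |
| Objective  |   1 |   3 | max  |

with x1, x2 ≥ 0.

Evaluate the objective at each vertex of the feasible region:
  z(0, 0) = 0
  z(12.67, 0) = 12.67
  z(7.5, 7.75) = 30.75
  z(3, 10) = 33  ←
  z(0, 10.6) = 31.8
The maximum is at x1 = 3, x2 = 10.

x1 = 3, x2 = 10, z = 33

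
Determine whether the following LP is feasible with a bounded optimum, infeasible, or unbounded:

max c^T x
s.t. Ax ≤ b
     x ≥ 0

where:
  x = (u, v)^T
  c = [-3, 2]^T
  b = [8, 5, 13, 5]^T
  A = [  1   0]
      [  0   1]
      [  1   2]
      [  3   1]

Feasible with a bounded optimal solution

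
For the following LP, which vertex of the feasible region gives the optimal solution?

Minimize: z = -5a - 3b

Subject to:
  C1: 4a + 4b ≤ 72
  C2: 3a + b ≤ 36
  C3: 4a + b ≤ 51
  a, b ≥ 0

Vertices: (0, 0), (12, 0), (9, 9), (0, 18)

Evaluate the objective at each vertex of the feasible region:
  z(0, 0) = 0
  z(12, 0) = -60
  z(9, 9) = -72  ←
  z(0, 18) = -54
The minimum is at a = 9, b = 9.

(9, 9)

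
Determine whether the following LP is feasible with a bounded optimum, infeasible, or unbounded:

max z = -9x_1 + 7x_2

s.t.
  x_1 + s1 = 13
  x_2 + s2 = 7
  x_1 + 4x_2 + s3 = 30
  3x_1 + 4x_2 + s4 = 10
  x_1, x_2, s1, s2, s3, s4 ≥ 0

Feasible with a bounded optimal solution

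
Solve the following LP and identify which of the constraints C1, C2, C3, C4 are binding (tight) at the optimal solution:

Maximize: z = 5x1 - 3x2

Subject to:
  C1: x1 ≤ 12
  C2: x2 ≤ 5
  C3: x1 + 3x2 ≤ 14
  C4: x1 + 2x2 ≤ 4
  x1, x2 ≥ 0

At x1 = 4, x2 = 0, compute slack b - a·x for each constraint:
  C1: 12 − 4 = 8  (slack)
  C2: 5 − 0 = 5  (slack)
  C3: 14 − 4 = 10  (slack)
  C4: 4 − 4 = 0  (binding)

Optimal: x1 = 4, x2 = 0
Binding: C4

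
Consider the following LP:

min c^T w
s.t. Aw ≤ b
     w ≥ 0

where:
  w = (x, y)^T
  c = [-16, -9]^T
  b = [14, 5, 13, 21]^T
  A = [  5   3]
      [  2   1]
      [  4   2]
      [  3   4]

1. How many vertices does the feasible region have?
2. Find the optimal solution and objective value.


1. 4
2. x = 1, y = 3, z = -43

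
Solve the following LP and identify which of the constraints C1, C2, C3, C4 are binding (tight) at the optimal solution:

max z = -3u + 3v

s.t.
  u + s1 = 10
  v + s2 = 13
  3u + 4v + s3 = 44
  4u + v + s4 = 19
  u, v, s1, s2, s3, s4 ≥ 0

At u = 0, v = 11, compute slack b - a·x for each constraint:
  C1: 10 − 0 = 10  (slack)
  C2: 13 − 11 = 2  (slack)
  C3: 44 − 44 = 0  (binding)
  C4: 19 − 11 = 8  (slack)

Optimal: u = 0, v = 11
Binding: C3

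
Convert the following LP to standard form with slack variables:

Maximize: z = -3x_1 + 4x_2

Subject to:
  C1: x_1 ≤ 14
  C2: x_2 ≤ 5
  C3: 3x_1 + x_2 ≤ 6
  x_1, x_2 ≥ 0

max z = -3x_1 + 4x_2

s.t.
  x_1 + s1 = 14
  x_2 + s2 = 5
  3x_1 + x_2 + s3 = 6
  x_1, x_2, s1, s2, s3 ≥ 0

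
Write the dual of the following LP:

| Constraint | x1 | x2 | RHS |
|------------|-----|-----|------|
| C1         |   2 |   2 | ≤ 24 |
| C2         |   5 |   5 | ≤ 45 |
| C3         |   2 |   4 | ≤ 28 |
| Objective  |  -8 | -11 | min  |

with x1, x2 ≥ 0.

Primal min cᵀx s.t. Ax ≤ b, x ≥ 0  →  Dual max −bᵀy s.t. Aᵀy ≥ −c, y ≥ 0.

Maximize: z = -24y1 - 45y2 - 28y3

Subject to:
  2y1 + 5y2 + 2y3 ≥ 8
  2y1 + 5y2 + 4y3 ≥ 11
  y1, y2, y3 ≥ 0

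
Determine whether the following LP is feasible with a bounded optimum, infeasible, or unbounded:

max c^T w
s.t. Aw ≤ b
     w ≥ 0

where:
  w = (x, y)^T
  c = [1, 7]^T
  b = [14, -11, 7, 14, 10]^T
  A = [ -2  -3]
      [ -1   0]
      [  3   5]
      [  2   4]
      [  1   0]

Infeasible (no feasible solution exists)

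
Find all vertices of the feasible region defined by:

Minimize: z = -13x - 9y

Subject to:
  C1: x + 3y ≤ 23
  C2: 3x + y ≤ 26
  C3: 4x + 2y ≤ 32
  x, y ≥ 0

(0, 0), (8, 0), (5, 6), (0, 7.667)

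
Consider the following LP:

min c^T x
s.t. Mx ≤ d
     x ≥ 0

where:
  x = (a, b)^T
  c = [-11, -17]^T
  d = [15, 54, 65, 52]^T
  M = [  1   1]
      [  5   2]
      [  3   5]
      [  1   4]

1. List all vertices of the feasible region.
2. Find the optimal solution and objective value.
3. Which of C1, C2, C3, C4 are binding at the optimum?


1. (0, 0), (10.8, 0), (8, 7), (5, 10), (0, 13)
2. a = 5, b = 10, z = -225
3. C1, C3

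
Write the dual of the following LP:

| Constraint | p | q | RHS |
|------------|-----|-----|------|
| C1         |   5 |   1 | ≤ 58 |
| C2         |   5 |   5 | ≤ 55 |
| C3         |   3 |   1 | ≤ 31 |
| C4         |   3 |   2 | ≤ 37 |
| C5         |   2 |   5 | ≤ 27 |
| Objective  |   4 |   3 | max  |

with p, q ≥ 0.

Primal max cᵀx s.t. Ax ≤ b, x ≥ 0  →  Dual min bᵀy s.t. Aᵀy ≥ c, y ≥ 0.

Minimize: z = 58y1 + 55y2 + 31y3 + 37y4 + 27y5

Subject to:
  5y1 + 5y2 + 3y3 + 3y4 + 2y5 ≥ 4
  y1 + 5y2 + y3 + 2y4 + 5y5 ≥ 3
  y1, y2, y3, y4, y5 ≥ 0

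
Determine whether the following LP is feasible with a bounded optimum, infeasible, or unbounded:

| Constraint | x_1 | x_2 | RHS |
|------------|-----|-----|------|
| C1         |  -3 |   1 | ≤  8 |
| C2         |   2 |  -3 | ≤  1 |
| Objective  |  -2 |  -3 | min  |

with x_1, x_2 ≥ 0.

Unbounded (objective can decrease without bound)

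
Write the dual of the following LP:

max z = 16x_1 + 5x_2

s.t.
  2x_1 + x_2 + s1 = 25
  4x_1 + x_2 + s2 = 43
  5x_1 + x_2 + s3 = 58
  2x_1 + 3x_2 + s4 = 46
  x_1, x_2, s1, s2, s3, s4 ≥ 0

Primal max cᵀx s.t. Ax ≤ b, x ≥ 0  →  Dual min bᵀy s.t. Aᵀy ≥ c, y ≥ 0.

Minimize: z = 25y1 + 43y2 + 58y3 + 46y4

Subject to:
  2y1 + 4y2 + 5y3 + 2y4 ≥ 16
  y1 + y2 + y3 + 3y4 ≥ 5
  y1, y2, y3, y4 ≥ 0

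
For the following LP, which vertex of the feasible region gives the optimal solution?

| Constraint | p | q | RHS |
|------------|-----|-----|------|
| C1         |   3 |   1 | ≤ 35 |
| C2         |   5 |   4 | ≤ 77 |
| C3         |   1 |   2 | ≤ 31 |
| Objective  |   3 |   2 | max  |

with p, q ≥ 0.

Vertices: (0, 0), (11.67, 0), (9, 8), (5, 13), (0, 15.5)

Evaluate the objective at each vertex of the feasible region:
  z(0, 0) = 0
  z(11.67, 0) = 35
  z(9, 8) = 43  ←
  z(5, 13) = 41
  z(0, 15.5) = 31
The maximum is at p = 9, q = 8.

(9, 8)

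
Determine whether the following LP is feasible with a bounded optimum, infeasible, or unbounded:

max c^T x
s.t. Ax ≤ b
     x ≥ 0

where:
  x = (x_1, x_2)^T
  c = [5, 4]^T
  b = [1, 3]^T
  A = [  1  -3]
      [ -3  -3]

Unbounded (objective can increase without bound)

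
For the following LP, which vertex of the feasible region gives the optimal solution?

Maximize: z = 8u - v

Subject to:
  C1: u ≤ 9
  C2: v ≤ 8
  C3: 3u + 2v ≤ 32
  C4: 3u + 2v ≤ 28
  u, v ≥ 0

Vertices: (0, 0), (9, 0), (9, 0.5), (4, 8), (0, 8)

Evaluate the objective at each vertex of the feasible region:
  z(0, 0) = 0
  z(9, 0) = 72  ←
  z(9, 0.5) = 71.5
  z(4, 8) = 24
  z(0, 8) = -8
The maximum is at u = 9, v = 0.

(9, 0)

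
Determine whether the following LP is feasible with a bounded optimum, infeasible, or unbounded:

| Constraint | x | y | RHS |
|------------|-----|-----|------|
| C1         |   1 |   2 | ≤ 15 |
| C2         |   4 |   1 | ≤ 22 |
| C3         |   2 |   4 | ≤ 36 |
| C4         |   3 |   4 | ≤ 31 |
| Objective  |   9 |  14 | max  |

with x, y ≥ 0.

Feasible with a bounded optimal solution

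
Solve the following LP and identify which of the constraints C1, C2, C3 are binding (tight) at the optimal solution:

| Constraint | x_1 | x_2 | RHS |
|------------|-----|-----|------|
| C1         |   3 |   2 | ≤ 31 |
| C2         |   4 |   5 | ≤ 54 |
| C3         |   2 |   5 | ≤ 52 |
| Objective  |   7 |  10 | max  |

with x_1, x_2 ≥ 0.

At x_1 = 1, x_2 = 10, compute slack b - a·x for each constraint:
  C1: 31 − 23 = 8  (slack)
  C2: 54 − 54 = 0  (binding)
  C3: 52 − 52 = 0  (binding)

Optimal: x_1 = 1, x_2 = 10
Binding: C2, C3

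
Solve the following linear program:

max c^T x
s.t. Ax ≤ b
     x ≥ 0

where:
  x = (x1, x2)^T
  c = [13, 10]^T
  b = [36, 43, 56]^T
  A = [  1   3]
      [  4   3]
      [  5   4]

Evaluate the objective at each vertex of the feasible region:
  z(0, 0) = 0
  z(10.75, 0) = 139.8
  z(4, 9) = 142  ←
  z(2.182, 11.27) = 141.1
  z(0, 12) = 120
The maximum is at x1 = 4, x2 = 9.

x1 = 4, x2 = 9, z = 142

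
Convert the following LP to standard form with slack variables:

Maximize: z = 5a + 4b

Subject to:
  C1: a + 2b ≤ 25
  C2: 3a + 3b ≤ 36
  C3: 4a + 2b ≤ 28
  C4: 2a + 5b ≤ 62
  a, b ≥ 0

max z = 5a + 4b

s.t.
  a + 2b + s1 = 25
  3a + 3b + s2 = 36
  4a + 2b + s3 = 28
  2a + 5b + s4 = 62
  a, b, s1, s2, s3, s4 ≥ 0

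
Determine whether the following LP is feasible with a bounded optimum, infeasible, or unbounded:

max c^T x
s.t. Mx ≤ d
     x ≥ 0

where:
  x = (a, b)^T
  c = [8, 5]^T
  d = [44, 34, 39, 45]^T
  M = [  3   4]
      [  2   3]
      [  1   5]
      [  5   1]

Feasible with a bounded optimal solution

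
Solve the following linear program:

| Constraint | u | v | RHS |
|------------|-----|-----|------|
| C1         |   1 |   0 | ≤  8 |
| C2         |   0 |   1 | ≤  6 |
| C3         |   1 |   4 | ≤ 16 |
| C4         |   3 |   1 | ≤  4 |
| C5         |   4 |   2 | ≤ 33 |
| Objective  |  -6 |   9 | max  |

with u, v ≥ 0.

Evaluate the objective at each vertex of the feasible region:
  z(0, 0) = 0
  z(1.333, 0) = -8
  z(0, 4) = 36  ←
The maximum is at u = 0, v = 4.

u = 0, v = 4, z = 36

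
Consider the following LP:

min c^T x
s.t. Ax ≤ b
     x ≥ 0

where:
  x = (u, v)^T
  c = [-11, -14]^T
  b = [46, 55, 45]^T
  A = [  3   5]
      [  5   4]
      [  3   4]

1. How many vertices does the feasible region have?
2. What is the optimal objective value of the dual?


1. 4
2. -147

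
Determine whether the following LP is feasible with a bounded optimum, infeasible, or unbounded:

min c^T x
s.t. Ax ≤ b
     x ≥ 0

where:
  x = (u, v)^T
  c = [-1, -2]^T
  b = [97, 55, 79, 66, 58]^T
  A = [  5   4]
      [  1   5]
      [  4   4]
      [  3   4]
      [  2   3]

Feasible with a bounded optimal solution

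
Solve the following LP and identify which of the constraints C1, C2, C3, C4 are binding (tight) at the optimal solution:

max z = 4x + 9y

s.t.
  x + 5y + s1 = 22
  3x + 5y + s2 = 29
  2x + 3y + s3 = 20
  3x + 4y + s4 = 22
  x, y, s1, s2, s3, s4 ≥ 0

At x = 2, y = 4, compute slack b - a·x for each constraint:
  C1: 22 − 22 = 0  (binding)
  C2: 29 − 26 = 3  (slack)
  C3: 20 − 16 = 4  (slack)
  C4: 22 − 22 = 0  (binding)

Optimal: x = 2, y = 4
Binding: C1, C4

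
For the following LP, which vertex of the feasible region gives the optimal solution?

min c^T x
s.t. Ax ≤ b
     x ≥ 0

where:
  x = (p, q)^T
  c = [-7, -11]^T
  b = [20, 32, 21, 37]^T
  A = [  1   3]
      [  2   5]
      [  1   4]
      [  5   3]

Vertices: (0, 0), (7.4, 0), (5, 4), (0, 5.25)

Evaluate the objective at each vertex of the feasible region:
  z(0, 0) = 0
  z(7.4, 0) = -51.8
  z(5, 4) = -79  ←
  z(0, 5.25) = -57.75
The minimum is at p = 5, q = 4.

(5, 4)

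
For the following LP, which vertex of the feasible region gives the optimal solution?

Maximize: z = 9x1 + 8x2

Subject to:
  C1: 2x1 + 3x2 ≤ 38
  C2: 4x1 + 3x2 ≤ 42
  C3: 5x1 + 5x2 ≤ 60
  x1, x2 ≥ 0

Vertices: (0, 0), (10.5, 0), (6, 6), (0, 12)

Evaluate the objective at each vertex of the feasible region:
  z(0, 0) = 0
  z(10.5, 0) = 94.5
  z(6, 6) = 102  ←
  z(0, 12) = 96
The maximum is at x1 = 6, x2 = 6.

(6, 6)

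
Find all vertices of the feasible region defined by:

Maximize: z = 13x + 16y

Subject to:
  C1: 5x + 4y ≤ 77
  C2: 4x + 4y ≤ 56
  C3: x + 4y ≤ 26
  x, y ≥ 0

(0, 0), (14, 0), (10, 4), (0, 6.5)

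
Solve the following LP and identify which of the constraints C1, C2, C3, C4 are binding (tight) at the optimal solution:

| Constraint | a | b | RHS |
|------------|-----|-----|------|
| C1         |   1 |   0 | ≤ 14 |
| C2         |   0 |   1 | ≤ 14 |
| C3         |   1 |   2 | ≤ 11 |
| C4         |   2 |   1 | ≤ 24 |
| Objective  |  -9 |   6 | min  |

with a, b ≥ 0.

At a = 11, b = 0, compute slack b - a·x for each constraint:
  C1: 14 − 11 = 3  (slack)
  C2: 14 − 0 = 14  (slack)
  C3: 11 − 11 = 0  (binding)
  C4: 24 − 22 = 2  (slack)

Optimal: a = 11, b = 0
Binding: C3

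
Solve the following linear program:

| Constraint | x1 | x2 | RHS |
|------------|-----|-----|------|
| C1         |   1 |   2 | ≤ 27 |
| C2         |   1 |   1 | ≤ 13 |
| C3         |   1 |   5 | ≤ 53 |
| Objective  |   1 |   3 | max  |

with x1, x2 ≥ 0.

Evaluate the objective at each vertex of the feasible region:
  z(0, 0) = 0
  z(13, 0) = 13
  z(3, 10) = 33  ←
  z(0, 10.6) = 31.8
The maximum is at x1 = 3, x2 = 10.

x1 = 3, x2 = 10, z = 33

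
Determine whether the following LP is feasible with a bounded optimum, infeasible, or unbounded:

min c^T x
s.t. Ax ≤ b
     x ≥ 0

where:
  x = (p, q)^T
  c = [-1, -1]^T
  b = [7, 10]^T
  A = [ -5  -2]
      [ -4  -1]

Unbounded (objective can decrease without bound)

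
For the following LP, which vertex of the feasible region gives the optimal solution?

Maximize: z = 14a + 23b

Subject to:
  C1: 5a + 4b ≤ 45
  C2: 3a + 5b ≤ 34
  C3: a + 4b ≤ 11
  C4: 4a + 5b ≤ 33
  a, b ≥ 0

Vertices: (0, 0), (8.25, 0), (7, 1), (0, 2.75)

Evaluate the objective at each vertex of the feasible region:
  z(0, 0) = 0
  z(8.25, 0) = 115.5
  z(7, 1) = 121  ←
  z(0, 2.75) = 63.25
The maximum is at a = 7, b = 1.

(7, 1)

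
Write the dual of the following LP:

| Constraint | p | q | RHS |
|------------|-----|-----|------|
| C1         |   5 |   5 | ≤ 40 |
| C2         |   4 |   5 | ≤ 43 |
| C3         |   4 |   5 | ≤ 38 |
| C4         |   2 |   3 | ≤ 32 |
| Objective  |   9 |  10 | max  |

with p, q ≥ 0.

Primal max cᵀx s.t. Ax ≤ b, x ≥ 0  →  Dual min bᵀy s.t. Aᵀy ≥ c, y ≥ 0.

Minimize: z = 40y1 + 43y2 + 38y3 + 32y4

Subject to:
  5y1 + 4y2 + 4y3 + 2y4 ≥ 9
  5y1 + 5y2 + 5y3 + 3y4 ≥ 10
  y1, y2, y3, y4 ≥ 0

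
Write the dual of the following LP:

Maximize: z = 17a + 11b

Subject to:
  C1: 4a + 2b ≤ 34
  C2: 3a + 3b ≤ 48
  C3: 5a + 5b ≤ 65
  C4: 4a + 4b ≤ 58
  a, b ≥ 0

Primal max cᵀx s.t. Ax ≤ b, x ≥ 0  →  Dual min bᵀy s.t. Aᵀy ≥ c, y ≥ 0.

Minimize: z = 34y1 + 48y2 + 65y3 + 58y4

Subject to:
  4y1 + 3y2 + 5y3 + 4y4 ≥ 17
  2y1 + 3y2 + 5y3 + 4y4 ≥ 11
  y1, y2, y3, y4 ≥ 0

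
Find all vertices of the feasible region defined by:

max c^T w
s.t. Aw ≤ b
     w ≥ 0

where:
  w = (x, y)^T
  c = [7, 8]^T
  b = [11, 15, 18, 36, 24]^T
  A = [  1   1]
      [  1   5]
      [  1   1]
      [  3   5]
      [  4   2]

(0, 0), (6, 0), (5, 2), (0, 3)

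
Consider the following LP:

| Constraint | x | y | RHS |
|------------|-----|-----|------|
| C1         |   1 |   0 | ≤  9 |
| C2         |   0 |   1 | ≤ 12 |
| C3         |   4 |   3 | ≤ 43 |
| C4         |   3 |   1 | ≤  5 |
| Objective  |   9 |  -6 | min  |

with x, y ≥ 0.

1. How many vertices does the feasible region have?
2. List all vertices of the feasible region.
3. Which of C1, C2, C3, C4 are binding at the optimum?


1. 3
2. (0, 0), (1.667, 0), (0, 5)
3. C4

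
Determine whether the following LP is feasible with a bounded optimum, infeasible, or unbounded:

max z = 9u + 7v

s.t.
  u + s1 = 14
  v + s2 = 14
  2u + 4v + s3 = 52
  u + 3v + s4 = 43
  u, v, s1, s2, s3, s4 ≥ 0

Feasible with a bounded optimal solution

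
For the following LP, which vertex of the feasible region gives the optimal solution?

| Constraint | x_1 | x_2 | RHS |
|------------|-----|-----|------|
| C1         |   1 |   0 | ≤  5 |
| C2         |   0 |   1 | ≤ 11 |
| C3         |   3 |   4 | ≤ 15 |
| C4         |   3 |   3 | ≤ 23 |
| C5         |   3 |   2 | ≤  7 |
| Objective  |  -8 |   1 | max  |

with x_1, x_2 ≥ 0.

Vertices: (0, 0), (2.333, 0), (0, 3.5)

Evaluate the objective at each vertex of the feasible region:
  z(0, 0) = 0
  z(2.333, 0) = -18.67
  z(0, 3.5) = 3.5  ←
The maximum is at x_1 = 0, x_2 = 3.5.

(0, 3.5)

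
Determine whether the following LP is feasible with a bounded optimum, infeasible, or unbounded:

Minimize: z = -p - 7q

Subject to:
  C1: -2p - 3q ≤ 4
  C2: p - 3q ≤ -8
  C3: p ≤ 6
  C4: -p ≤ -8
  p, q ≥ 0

Infeasible (no feasible solution exists)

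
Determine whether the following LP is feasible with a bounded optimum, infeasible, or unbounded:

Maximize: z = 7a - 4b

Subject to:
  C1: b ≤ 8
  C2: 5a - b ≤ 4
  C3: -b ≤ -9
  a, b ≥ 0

Infeasible (no feasible solution exists)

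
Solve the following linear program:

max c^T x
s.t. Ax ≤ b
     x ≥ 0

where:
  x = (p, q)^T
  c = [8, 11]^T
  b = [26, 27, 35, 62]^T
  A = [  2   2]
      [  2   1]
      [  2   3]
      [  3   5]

Evaluate the objective at each vertex of the feasible region:
  z(0, 0) = 0
  z(13, 0) = 104
  z(4, 9) = 131  ←
  z(0, 11.67) = 128.3
The maximum is at p = 4, q = 9.

p = 4, q = 9, z = 131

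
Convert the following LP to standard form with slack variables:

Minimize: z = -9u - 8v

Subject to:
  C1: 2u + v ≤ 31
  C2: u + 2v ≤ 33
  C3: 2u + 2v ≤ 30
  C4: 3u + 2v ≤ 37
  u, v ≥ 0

min z = -9u - 8v

s.t.
  2u + v + s1 = 31
  u + 2v + s2 = 33
  2u + 2v + s3 = 30
  3u + 2v + s4 = 37
  u, v, s1, s2, s3, s4 ≥ 0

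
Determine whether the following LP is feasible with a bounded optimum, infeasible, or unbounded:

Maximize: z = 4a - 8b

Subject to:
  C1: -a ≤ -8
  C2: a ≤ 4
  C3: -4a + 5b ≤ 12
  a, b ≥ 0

Infeasible (no feasible solution exists)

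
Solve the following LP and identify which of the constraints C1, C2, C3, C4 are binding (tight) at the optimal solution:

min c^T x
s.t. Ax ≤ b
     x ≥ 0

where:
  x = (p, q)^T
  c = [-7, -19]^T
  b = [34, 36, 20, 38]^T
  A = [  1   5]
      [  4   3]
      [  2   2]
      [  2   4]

At p = 4, q = 6, compute slack b - a·x for each constraint:
  C1: 34 − 34 = 0  (binding)
  C2: 36 − 34 = 2  (slack)
  C3: 20 − 20 = 0  (binding)
  C4: 38 − 32 = 6  (slack)

Optimal: p = 4, q = 6
Binding: C1, C3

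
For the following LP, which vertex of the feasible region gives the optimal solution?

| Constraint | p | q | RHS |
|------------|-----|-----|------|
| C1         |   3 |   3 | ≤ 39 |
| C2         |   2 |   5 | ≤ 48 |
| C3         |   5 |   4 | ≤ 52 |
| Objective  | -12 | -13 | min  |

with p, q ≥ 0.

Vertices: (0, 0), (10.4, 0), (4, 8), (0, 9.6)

Evaluate the objective at each vertex of the feasible region:
  z(0, 0) = 0
  z(10.4, 0) = -124.8
  z(4, 8) = -152  ←
  z(0, 9.6) = -124.8
The minimum is at p = 4, q = 8.

(4, 8)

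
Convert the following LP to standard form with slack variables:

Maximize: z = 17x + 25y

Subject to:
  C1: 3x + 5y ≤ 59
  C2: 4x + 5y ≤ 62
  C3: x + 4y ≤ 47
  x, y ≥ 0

max z = 17x + 25y

s.t.
  3x + 5y + s1 = 59
  4x + 5y + s2 = 62
  x + 4y + s3 = 47
  x, y, s1, s2, s3 ≥ 0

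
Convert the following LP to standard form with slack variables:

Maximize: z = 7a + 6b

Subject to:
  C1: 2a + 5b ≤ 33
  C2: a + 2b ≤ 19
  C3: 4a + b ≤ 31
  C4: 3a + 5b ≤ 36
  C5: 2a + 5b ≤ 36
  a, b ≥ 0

max z = 7a + 6b

s.t.
  2a + 5b + s1 = 33
  a + 2b + s2 = 19
  4a + b + s3 = 31
  3a + 5b + s4 = 36
  2a + 5b + s5 = 36
  a, b, s1, s2, s3, s4, s5 ≥ 0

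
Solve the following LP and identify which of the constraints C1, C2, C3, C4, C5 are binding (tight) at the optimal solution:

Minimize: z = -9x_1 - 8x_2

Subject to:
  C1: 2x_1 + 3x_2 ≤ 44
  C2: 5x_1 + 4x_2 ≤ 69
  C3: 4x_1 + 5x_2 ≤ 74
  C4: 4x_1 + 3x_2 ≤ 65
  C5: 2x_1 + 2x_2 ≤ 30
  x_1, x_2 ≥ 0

At x_1 = 9, x_2 = 6, compute slack b - a·x for each constraint:
  C1: 44 − 36 = 8  (slack)
  C2: 69 − 69 = 0  (binding)
  C3: 74 − 66 = 8  (slack)
  C4: 65 − 54 = 11  (slack)
  C5: 30 − 30 = 0  (binding)

Optimal: x_1 = 9, x_2 = 6
Binding: C2, C5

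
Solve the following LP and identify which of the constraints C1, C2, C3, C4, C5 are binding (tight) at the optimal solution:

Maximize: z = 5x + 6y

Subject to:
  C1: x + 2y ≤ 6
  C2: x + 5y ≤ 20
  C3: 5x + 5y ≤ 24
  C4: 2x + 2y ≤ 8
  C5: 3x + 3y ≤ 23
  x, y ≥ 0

At x = 2, y = 2, compute slack b - a·x for each constraint:
  C1: 6 − 6 = 0  (binding)
  C2: 20 − 12 = 8  (slack)
  C3: 24 − 20 = 4  (slack)
  C4: 8 − 8 = 0  (binding)
  C5: 23 − 12 = 11  (slack)

Optimal: x = 2, y = 2
Binding: C1, C4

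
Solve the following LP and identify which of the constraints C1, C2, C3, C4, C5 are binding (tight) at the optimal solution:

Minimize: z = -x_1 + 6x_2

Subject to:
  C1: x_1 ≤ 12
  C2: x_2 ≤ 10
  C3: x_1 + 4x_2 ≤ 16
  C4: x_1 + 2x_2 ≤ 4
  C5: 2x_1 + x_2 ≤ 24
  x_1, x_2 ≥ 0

At x_1 = 4, x_2 = 0, compute slack b - a·x for each constraint:
  C1: 12 − 4 = 8  (slack)
  C2: 10 − 0 = 10  (slack)
  C3: 16 − 4 = 12  (slack)
  C4: 4 − 4 = 0  (binding)
  C5: 24 − 8 = 16  (slack)

Optimal: x_1 = 4, x_2 = 0
Binding: C4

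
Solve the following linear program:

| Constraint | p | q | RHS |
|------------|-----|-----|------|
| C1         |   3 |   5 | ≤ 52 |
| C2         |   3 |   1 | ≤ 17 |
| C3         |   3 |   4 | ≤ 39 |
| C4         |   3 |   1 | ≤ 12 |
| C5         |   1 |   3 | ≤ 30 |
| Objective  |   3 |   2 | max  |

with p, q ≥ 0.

Evaluate the objective at each vertex of the feasible region:
  z(0, 0) = 0
  z(4, 0) = 12
  z(1, 9) = 21  ←
  z(0, 9.75) = 19.5
The maximum is at p = 1, q = 9.

p = 1, q = 9, z = 21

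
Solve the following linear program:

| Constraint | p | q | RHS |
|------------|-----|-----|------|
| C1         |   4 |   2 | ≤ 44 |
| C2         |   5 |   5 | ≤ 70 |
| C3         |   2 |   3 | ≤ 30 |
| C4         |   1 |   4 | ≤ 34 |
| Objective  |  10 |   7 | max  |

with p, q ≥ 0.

Evaluate the objective at each vertex of the feasible region:
  z(0, 0) = 0
  z(11, 0) = 110
  z(9, 4) = 118  ←
  z(3.6, 7.6) = 89.2
  z(0, 8.5) = 59.5
The maximum is at p = 9, q = 4.

p = 9, q = 4, z = 118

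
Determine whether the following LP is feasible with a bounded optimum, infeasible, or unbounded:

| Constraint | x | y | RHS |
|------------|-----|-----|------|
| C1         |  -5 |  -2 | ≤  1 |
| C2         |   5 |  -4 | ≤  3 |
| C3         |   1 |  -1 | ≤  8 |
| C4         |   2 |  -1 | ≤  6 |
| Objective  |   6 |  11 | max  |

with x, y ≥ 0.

Unbounded (objective can increase without bound)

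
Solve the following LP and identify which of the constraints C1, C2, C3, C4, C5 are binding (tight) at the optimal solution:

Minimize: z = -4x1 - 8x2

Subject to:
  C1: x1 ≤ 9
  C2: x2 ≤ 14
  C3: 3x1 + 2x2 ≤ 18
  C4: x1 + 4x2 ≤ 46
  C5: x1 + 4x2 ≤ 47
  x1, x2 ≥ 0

At x1 = 0, x2 = 9, compute slack b - a·x for each constraint:
  C1: 9 − 0 = 9  (slack)
  C2: 14 − 9 = 5  (slack)
  C3: 18 − 18 = 0  (binding)
  C4: 46 − 36 = 10  (slack)
  C5: 47 − 36 = 11  (slack)

Optimal: x1 = 0, x2 = 9
Binding: C3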